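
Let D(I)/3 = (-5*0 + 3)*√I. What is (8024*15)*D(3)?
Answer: 1083240*√3 ≈ 1.8762e+6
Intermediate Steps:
D(I) = 9*√I (D(I) = 3*((-5*0 + 3)*√I) = 3*((0 + 3)*√I) = 3*(3*√I) = 9*√I)
(8024*15)*D(3) = (8024*15)*(9*√3) = 120360*(9*√3) = 1083240*√3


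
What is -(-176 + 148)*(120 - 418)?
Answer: -8344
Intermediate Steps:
-(-176 + 148)*(120 - 418) = -(-28)*(-298) = -1*8344 = -8344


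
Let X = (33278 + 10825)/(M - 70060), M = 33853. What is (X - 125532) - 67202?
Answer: -2326121347/12069 ≈ -1.9274e+5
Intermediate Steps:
X = -14701/12069 (X = (33278 + 10825)/(33853 - 70060) = 44103/(-36207) = 44103*(-1/36207) = -14701/12069 ≈ -1.2181)
(X - 125532) - 67202 = (-14701/12069 - 125532) - 67202 = -1515060409/12069 - 67202 = -2326121347/12069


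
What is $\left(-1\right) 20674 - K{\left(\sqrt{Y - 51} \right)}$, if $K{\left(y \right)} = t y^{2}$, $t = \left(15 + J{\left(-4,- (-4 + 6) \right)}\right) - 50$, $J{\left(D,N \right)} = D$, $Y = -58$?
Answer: $-24925$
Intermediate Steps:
$t = -39$ ($t = \left(15 - 4\right) - 50 = 11 - 50 = -39$)
$K{\left(y \right)} = - 39 y^{2}$
$\left(-1\right) 20674 - K{\left(\sqrt{Y - 51} \right)} = \left(-1\right) 20674 - - 39 \left(\sqrt{-58 - 51}\right)^{2} = -20674 - - 39 \left(\sqrt{-109}\right)^{2} = -20674 - - 39 \left(i \sqrt{109}\right)^{2} = -20674 - \left(-39\right) \left(-109\right) = -20674 - 4251 = -24925$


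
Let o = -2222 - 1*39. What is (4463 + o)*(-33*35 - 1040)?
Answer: -4833390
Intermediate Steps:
o = -2261 (o = -2222 - 39 = -2261)
(4463 + o)*(-33*35 - 1040) = (4463 - 2261)*(-33*35 - 1040) = 2202*(-1155 - 1040) = 2202*(-2195) = -4833390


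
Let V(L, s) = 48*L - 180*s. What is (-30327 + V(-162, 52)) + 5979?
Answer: -41484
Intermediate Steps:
V(L, s) = -180*s + 48*L
(-30327 + V(-162, 52)) + 5979 = (-30327 + (-180*52 + 48*(-162))) + 5979 = (-30327 + (-9360 - 7776)) + 5979 = (-30327 - 17136) + 5979 = -47463 + 5979 = -41484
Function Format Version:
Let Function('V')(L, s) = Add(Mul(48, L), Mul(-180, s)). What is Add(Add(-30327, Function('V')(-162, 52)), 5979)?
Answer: -41484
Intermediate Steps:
Function('V')(L, s) = Add(Mul(-180, s), Mul(48, L))
Add(Add(-30327, Function('V')(-162, 52)), 5979) = Add(Add(-30327, Add(Mul(-180, 52), Mul(48, -162))), 5979) = Add(Add(-30327, Add(-9360, -7776)), 5979) = Add(Add(-30327, -17136), 5979) = Add(-47463, 5979) = -41484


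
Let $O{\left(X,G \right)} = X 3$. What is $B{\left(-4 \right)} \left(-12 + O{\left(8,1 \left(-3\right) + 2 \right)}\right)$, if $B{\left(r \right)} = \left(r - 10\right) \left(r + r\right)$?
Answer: $1344$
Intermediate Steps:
$O{\left(X,G \right)} = 3 X$
$B{\left(r \right)} = 2 r \left(-10 + r\right)$ ($B{\left(r \right)} = \left(-10 + r\right) 2 r = 2 r \left(-10 + r\right)$)
$B{\left(-4 \right)} \left(-12 + O{\left(8,1 \left(-3\right) + 2 \right)}\right) = 2 \left(-4\right) \left(-10 - 4\right) \left(-12 + 3 \cdot 8\right) = 2 \left(-4\right) \left(-14\right) \left(-12 + 24\right) = 112 \cdot 12 = 1344$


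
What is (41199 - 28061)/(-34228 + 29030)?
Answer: -6569/2599 ≈ -2.5275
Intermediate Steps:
(41199 - 28061)/(-34228 + 29030) = 13138/(-5198) = 13138*(-1/5198) = -6569/2599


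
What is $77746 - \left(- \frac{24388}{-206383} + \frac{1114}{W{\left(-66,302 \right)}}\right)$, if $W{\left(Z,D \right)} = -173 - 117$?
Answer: $\frac{2326702063181}{29925535} \approx 77750.0$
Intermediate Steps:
$W{\left(Z,D \right)} = -290$ ($W{\left(Z,D \right)} = -173 - 117 = -290$)
$77746 - \left(- \frac{24388}{-206383} + \frac{1114}{W{\left(-66,302 \right)}}\right) = 77746 - \left(- \frac{24388}{-206383} + \frac{1114}{-290}\right) = 77746 - \left(\left(-24388\right) \left(- \frac{1}{206383}\right) + 1114 \left(- \frac{1}{290}\right)\right) = 77746 - \left(\frac{24388}{206383} - \frac{557}{145}\right) = 77746 - - \frac{111419071}{29925535} = 77746 + \frac{111419071}{29925535} = \frac{2326702063181}{29925535}$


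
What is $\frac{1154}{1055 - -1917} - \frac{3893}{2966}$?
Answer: $- \frac{1018404}{1101869} \approx -0.92425$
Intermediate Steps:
$\frac{1154}{1055 - -1917} - \frac{3893}{2966} = \frac{1154}{1055 + 1917} - \frac{3893}{2966} = \frac{1154}{2972} - \frac{3893}{2966} = 1154 \cdot \frac{1}{2972} - \frac{3893}{2966} = \frac{577}{1486} - \frac{3893}{2966} = - \frac{1018404}{1101869}$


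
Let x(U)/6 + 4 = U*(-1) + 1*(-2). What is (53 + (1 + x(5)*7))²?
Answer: 166464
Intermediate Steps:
x(U) = -36 - 6*U (x(U) = -24 + 6*(U*(-1) + 1*(-2)) = -24 + 6*(-U - 2) = -24 + 6*(-2 - U) = -24 + (-12 - 6*U) = -36 - 6*U)
(53 + (1 + x(5)*7))² = (53 + (1 + (-36 - 6*5)*7))² = (53 + (1 + (-36 - 30)*7))² = (53 + (1 - 66*7))² = (53 + (1 - 462))² = (53 - 461)² = (-408)² = 166464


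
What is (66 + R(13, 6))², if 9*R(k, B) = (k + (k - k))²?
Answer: 582169/81 ≈ 7187.3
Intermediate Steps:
R(k, B) = k²/9 (R(k, B) = (k + (k - k))²/9 = (k + 0)²/9 = k²/9)
(66 + R(13, 6))² = (66 + (⅑)*13²)² = (66 + (⅑)*169)² = (66 + 169/9)² = (763/9)² = 582169/81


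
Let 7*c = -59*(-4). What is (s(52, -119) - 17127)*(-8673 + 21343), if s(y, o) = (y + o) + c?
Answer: -217420820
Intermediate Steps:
c = 236/7 (c = (-59*(-4))/7 = (1/7)*236 = 236/7 ≈ 33.714)
s(y, o) = 236/7 + o + y (s(y, o) = (y + o) + 236/7 = (o + y) + 236/7 = 236/7 + o + y)
(s(52, -119) - 17127)*(-8673 + 21343) = ((236/7 - 119 + 52) - 17127)*(-8673 + 21343) = (-233/7 - 17127)*12670 = -120122/7*12670 = -217420820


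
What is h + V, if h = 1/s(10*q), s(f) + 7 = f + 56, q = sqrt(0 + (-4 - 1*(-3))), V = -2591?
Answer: -6480042/2501 - 10*I/2501 ≈ -2591.0 - 0.0039984*I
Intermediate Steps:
q = I (q = sqrt(0 + (-4 + 3)) = sqrt(0 - 1) = sqrt(-1) = I ≈ 1.0*I)
s(f) = 49 + f (s(f) = -7 + (f + 56) = -7 + (56 + f) = 49 + f)
h = (49 - 10*I)/2501 (h = 1/(49 + 10*I) = (49 - 10*I)/2501 ≈ 0.019592 - 0.0039984*I)
h + V = (49/2501 - 10*I/2501) - 2591 = -6480042/2501 - 10*I/2501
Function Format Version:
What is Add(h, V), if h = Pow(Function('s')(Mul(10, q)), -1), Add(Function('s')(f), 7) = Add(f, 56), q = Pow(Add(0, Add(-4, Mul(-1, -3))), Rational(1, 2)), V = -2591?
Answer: Add(Rational(-6480042, 2501), Mul(Rational(-10, 2501), I)) ≈ Add(-2591.0, Mul(-0.0039984, I))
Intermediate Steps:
q = I (q = Pow(Add(0, Add(-4, 3)), Rational(1, 2)) = Pow(Add(0, -1), Rational(1, 2)) = Pow(-1, Rational(1, 2)) = I ≈ Mul(1.0000, I))
Function('s')(f) = Add(49, f) (Function('s')(f) = Add(-7, Add(f, 56)) = Add(-7, Add(56, f)) = Add(49, f))
h = Mul(Rational(1, 2501), Add(49, Mul(-10, I))) (h = Pow(Add(49, Mul(10, I)), -1) = Mul(Rational(1, 2501), Add(49, Mul(-10, I))) ≈ Add(0.019592, Mul(-0.0039984, I)))
Add(h, V) = Add(Add(Rational(49, 2501), Mul(Rational(-10, 2501), I)), -2591) = Add(Rational(-6480042, 2501), Mul(Rational(-10, 2501), I))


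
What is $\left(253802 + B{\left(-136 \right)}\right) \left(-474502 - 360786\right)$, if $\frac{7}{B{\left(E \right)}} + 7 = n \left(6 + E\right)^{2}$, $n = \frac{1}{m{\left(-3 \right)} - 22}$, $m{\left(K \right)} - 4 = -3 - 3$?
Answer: $- \frac{904594428070496}{4267} \approx -2.12 \cdot 10^{11}$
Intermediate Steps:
$m{\left(K \right)} = -2$ ($m{\left(K \right)} = 4 - 6 = -2$)
$n = - \frac{1}{24}$ ($n = \frac{1}{-2 - 22} = \frac{1}{-24} = - \frac{1}{24} \approx -0.041667$)
$B{\left(E \right)} = \frac{7}{-7 - \frac{\left(6 + E\right)^{2}}{24}}$
$\left(253802 + B{\left(-136 \right)}\right) \left(-474502 - 360786\right) = \left(253802 - \frac{168}{168 + \left(6 - 136\right)^{2}}\right) \left(-474502 - 360786\right) = \left(253802 - \frac{168}{168 + \left(-130\right)^{2}}\right) \left(-835288\right) = \left(253802 - \frac{168}{168 + 16900}\right) \left(-835288\right) = \left(253802 - \frac{168}{17068}\right) \left(-835288\right) = \left(253802 - \frac{42}{4267}\right) \left(-835288\right) = \frac{1082973092}{4267} \left(-835288\right) = - \frac{904594428070496}{4267}$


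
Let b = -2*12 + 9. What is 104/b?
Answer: -104/15 ≈ -6.9333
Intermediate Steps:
b = -15 (b = -24 + 9 = -15)
104/b = 104/(-15) = 104*(-1/15) = -104/15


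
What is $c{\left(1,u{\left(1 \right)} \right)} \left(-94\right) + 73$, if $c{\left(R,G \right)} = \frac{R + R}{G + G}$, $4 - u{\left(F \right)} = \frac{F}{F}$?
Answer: $\frac{125}{3} \approx 41.667$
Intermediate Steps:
$u{\left(F \right)} = 3$ ($u{\left(F \right)} = 4 - \frac{F}{F} = 4 - 1 = 3$)
$c{\left(R,G \right)} = \frac{R}{G}$ ($c{\left(R,G \right)} = \frac{2 R}{2 G} = 2 R \frac{1}{2 G} = \frac{R}{G}$)
$c{\left(1,u{\left(1 \right)} \right)} \left(-94\right) + 73 = 1 \cdot \frac{1}{3} \left(-94\right) + 73 = \frac{1}{3} \left(-94\right) + 73 = - \frac{94}{3} + 73 = \frac{125}{3}$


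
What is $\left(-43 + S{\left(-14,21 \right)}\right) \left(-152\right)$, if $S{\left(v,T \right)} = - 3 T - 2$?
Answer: $16416$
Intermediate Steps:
$S{\left(v,T \right)} = -2 - 3 T$
$\left(-43 + S{\left(-14,21 \right)}\right) \left(-152\right) = \left(-43 - 65\right) \left(-152\right) = \left(-108\right) \left(-152\right) = 16416$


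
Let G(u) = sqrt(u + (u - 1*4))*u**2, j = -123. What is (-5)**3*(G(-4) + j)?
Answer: 15375 - 4000*I*sqrt(3) ≈ 15375.0 - 6928.2*I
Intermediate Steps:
G(u) = u**2*sqrt(-4 + 2*u) (G(u) = sqrt(u + (u - 4))*u**2 = sqrt(u + (-4 + u))*u**2 = sqrt(-4 + 2*u)*u**2 = u**2*sqrt(-4 + 2*u))
(-5)**3*(G(-4) + j) = (-5)**3*((-4)**2*sqrt(-4 + 2*(-4)) - 123) = -125*(16*sqrt(-4 - 8) - 123) = -125*(16*sqrt(-12) - 123) = -125*(16*(2*I*sqrt(3)) - 123) = -125*(32*I*sqrt(3) - 123) = -125*(-123 + 32*I*sqrt(3)) = 15375 - 4000*I*sqrt(3)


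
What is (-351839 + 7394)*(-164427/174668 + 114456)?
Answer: -6886019124364545/174668 ≈ -3.9423e+10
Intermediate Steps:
(-351839 + 7394)*(-164427/174668 + 114456) = -344445*(-164427*1/174668 + 114456) = -344445*(-164427/174668 + 114456) = -344445*19991636181/174668 = -6886019124364545/174668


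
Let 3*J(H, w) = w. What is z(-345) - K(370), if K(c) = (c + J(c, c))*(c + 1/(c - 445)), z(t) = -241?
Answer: -8224549/45 ≈ -1.8277e+5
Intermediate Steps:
J(H, w) = w/3
K(c) = 4*c*(c + 1/(-445 + c))/3 (K(c) = (c + c/3)*(c + 1/(c - 445)) = (4*c/3)*(c + 1/(-445 + c)) = 4*c*(c + 1/(-445 + c))/3)
z(-345) - K(370) = -241 - 4*370*(1 + 370² - 445*370)/(3*(-445 + 370)) = -241 - 4*370*(1 + 136900 - 164650)/(3*(-75)) = -241 - 4*370*(-1)*(-27749)/(3*75) = -241 - 1*8213704/45 = -241 - 8213704/45 = -8224549/45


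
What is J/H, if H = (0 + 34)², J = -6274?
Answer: -3137/578 ≈ -5.4273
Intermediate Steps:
H = 1156 (H = 34² = 1156)
J/H = -6274/1156 = -6274*1/1156 = -3137/578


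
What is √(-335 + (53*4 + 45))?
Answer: I*√78 ≈ 8.8318*I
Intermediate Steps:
√(-335 + (53*4 + 45)) = √(-335 + (212 + 45)) = √(-335 + 257) = √(-78) = I*√78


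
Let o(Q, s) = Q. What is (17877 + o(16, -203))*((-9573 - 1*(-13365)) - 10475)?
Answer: -119578919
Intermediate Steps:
(17877 + o(16, -203))*((-9573 - 1*(-13365)) - 10475) = (17877 + 16)*((-9573 - 1*(-13365)) - 10475) = 17893*((-9573 + 13365) - 10475) = 17893*(3792 - 10475) = 17893*(-6683) = -119578919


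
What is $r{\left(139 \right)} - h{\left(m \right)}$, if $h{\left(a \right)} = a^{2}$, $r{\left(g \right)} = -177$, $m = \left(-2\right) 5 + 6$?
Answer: $-193$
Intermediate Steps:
$m = -4$ ($m = -10 + 6 = -4$)
$r{\left(139 \right)} - h{\left(m \right)} = -177 - \left(-4\right)^{2} = -177 - 16 = -193$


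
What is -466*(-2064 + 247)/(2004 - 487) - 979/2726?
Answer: 2306679029/4135342 ≈ 557.80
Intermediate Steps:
-466*(-2064 + 247)/(2004 - 487) - 979/2726 = -466/(1517/(-1817)) - 979*1/2726 = -466/(1517*(-1/1817)) - 979/2726 = -466/(-1517/1817) - 979/2726 = -466*(-1817/1517) - 979/2726 = 846722/1517 - 979/2726 = 2306679029/4135342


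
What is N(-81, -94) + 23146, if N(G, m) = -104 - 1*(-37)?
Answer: 23079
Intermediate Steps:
N(G, m) = -67 (N(G, m) = -104 + 37 = -67)
N(-81, -94) + 23146 = -67 + 23146 = 23079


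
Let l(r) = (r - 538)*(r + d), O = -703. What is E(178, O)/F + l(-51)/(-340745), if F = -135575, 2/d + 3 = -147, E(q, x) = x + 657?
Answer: -12173783612/138589510125 ≈ -0.087841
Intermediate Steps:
E(q, x) = 657 + x
d = -1/75 (d = 2/(-3 - 147) = 2/(-150) = 2*(-1/150) = -1/75 ≈ -0.013333)
l(r) = (-538 + r)*(-1/75 + r) (l(r) = (r - 538)*(r - 1/75) = (-538 + r)*(-1/75 + r))
E(178, O)/F + l(-51)/(-340745) = (657 - 703)/(-135575) + (538/75 + (-51)² - 40351/75*(-51))/(-340745) = -46*(-1/135575) + (538/75 + 2601 + 685967/25)*(-1/340745) = 46/135575 + (2253514/75)*(-1/340745) = 46/135575 - 2253514/25555875 = -12173783612/138589510125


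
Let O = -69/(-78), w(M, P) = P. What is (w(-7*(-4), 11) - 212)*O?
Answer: -4623/26 ≈ -177.81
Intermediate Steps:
O = 23/26 (O = -69*(-1/78) = 23/26 ≈ 0.88461)
(w(-7*(-4), 11) - 212)*O = (11 - 212)*(23/26) = -201*23/26 = -4623/26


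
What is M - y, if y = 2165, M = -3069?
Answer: -5234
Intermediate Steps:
M - y = -3069 - 1*2165 = -3069 - 2165 = -5234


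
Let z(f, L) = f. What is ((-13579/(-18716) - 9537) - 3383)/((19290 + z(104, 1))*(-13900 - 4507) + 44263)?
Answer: 80599047/2226836511340 ≈ 3.6194e-5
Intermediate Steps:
((-13579/(-18716) - 9537) - 3383)/((19290 + z(104, 1))*(-13900 - 4507) + 44263) = ((-13579/(-18716) - 9537) - 3383)/((19290 + 104)*(-13900 - 4507) + 44263) = ((-13579*(-1/18716) - 9537) - 3383)/(19394*(-18407) + 44263) = ((13579/18716 - 9537) - 3383)/(-356985358 + 44263) = (-178480913/18716 - 3383)/(-356941095) = -241797141/18716*(-1/356941095) = 80599047/2226836511340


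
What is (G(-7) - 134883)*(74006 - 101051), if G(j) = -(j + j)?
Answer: 3647532105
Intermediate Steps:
G(j) = -2*j
(G(-7) - 134883)*(74006 - 101051) = (-2*(-7) - 134883)*(74006 - 101051) = (14 - 134883)*(-27045) = -134869*(-27045) = 3647532105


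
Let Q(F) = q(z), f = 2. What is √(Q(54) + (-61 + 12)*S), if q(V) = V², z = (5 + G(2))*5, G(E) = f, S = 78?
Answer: 7*I*√53 ≈ 50.961*I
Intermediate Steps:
G(E) = 2
z = 35 (z = (5 + 2)*5 = 7*5 = 35)
Q(F) = 1225 (Q(F) = 35² = 1225)
√(Q(54) + (-61 + 12)*S) = √(1225 + (-61 + 12)*78) = √(1225 - 49*78) = √(1225 - 3822) = √(-2597) = 7*I*√53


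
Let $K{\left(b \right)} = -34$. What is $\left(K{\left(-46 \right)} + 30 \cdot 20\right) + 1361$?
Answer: $1927$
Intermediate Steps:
$\left(K{\left(-46 \right)} + 30 \cdot 20\right) + 1361 = \left(-34 + 30 \cdot 20\right) + 1361 = \left(-34 + 600\right) + 1361 = 566 + 1361 = 1927$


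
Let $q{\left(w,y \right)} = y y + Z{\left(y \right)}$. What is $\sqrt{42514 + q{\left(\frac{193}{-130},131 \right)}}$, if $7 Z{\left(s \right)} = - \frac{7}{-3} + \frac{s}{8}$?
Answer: $\frac{\sqrt{421085658}}{84} \approx 244.29$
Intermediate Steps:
$Z{\left(s \right)} = \frac{1}{3} + \frac{s}{56}$ ($Z{\left(s \right)} = \frac{- \frac{7}{-3} + \frac{s}{8}}{7} = \frac{\left(-7\right) \left(- \frac{1}{3}\right) + s \frac{1}{8}}{7} = \frac{\frac{7}{3} + \frac{s}{8}}{7} = \frac{1}{3} + \frac{s}{56}$)
$q{\left(w,y \right)} = \frac{1}{3} + y^{2} + \frac{y}{56}$ ($q{\left(w,y \right)} = y y + \left(\frac{1}{3} + \frac{y}{56}\right) = y^{2} + \left(\frac{1}{3} + \frac{y}{56}\right) = \frac{1}{3} + y^{2} + \frac{y}{56}$)
$\sqrt{42514 + q{\left(\frac{193}{-130},131 \right)}} = \sqrt{42514 + \left(\frac{1}{3} + 131^{2} + \frac{1}{56} \cdot 131\right)} = \sqrt{42514 + \left(\frac{1}{3} + 17161 + \frac{131}{56}\right)} = \sqrt{42514 + \frac{2883497}{168}} = \sqrt{\frac{10025849}{168}} = \frac{\sqrt{421085658}}{84}$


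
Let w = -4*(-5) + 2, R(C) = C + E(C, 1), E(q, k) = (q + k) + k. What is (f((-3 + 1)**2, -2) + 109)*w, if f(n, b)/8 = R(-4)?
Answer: 1342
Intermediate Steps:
E(q, k) = q + 2*k (E(q, k) = (k + q) + k = q + 2*k)
R(C) = 2 + 2*C (R(C) = C + (C + 2*1) = C + (C + 2) = C + (2 + C) = 2 + 2*C)
f(n, b) = -48 (f(n, b) = 8*(2 + 2*(-4)) = 8*(2 - 8) = 8*(-6) = -48)
w = 22 (w = 20 + 2 = 22)
(f((-3 + 1)**2, -2) + 109)*w = (-48 + 109)*22 = 61*22 = 1342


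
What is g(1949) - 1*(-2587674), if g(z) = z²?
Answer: 6386275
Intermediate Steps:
g(1949) - 1*(-2587674) = 1949² - 1*(-2587674) = 3798601 + 2587674 = 6386275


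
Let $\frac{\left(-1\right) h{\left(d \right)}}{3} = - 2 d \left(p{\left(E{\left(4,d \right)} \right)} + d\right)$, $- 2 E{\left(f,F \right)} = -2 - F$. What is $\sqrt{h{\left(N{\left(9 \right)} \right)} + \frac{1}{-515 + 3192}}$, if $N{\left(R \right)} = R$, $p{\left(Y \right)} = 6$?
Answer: $\frac{23 \sqrt{10973023}}{2677} \approx 28.461$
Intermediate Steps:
$E{\left(f,F \right)} = 1 + \frac{F}{2}$ ($E{\left(f,F \right)} = - \frac{-2 - F}{2} = 1 + \frac{F}{2}$)
$h{\left(d \right)} = 6 d \left(6 + d\right)$ ($h{\left(d \right)} = - 3 - 2 d \left(6 + d\right) = - 3 \left(- 2 d \left(6 + d\right)\right) = 6 d \left(6 + d\right)$)
$\sqrt{h{\left(N{\left(9 \right)} \right)} + \frac{1}{-515 + 3192}} = \sqrt{6 \cdot 9 \left(6 + 9\right) + \frac{1}{-515 + 3192}} = \sqrt{6 \cdot 9 \cdot 15 + \frac{1}{2677}} = \sqrt{810 + \frac{1}{2677}} = \sqrt{\frac{2168371}{2677}} = \frac{23 \sqrt{10973023}}{2677}$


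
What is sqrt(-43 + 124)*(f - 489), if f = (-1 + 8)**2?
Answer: -3960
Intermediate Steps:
f = 49 (f = 7**2 = 49)
sqrt(-43 + 124)*(f - 489) = sqrt(-43 + 124)*(49 - 489) = sqrt(81)*(-440) = 9*(-440) = -3960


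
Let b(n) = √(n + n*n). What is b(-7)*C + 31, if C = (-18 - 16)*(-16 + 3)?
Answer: 31 + 442*√42 ≈ 2895.5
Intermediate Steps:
b(n) = √(n + n²)
C = 442 (C = -34*(-13) = 442)
b(-7)*C + 31 = √(-7*(1 - 7))*442 + 31 = √(-7*(-6))*442 + 31 = √42*442 + 31 = 442*√42 + 31 = 31 + 442*√42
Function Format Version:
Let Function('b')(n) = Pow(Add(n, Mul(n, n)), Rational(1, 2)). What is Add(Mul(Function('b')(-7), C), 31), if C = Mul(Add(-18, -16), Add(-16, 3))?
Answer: Add(31, Mul(442, Pow(42, Rational(1, 2)))) ≈ 2895.5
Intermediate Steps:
Function('b')(n) = Pow(Add(n, Pow(n, 2)), Rational(1, 2))
C = 442 (C = Mul(-34, -13) = 442)
Add(Mul(Function('b')(-7), C), 31) = Add(Mul(Pow(Mul(-7, Add(1, -7)), Rational(1, 2)), 442), 31) = Add(Mul(Pow(Mul(-7, -6), Rational(1, 2)), 442), 31) = Add(Mul(Pow(42, Rational(1, 2)), 442), 31) = Add(Mul(442, Pow(42, Rational(1, 2))), 31) = Add(31, Mul(442, Pow(42, Rational(1, 2))))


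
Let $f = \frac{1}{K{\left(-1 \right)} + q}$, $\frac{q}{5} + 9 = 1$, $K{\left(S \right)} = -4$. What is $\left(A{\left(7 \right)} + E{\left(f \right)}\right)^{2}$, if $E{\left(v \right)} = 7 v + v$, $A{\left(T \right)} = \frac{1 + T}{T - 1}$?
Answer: $\frac{1444}{1089} \approx 1.326$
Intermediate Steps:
$q = -40$ ($q = -45 + 5 \cdot 1 = -45 + 5 = -40$)
$A{\left(T \right)} = \frac{1 + T}{-1 + T}$
$f = - \frac{1}{44}$ ($f = \frac{1}{-4 - 40} = \frac{1}{-44} = - \frac{1}{44} \approx -0.022727$)
$E{\left(v \right)} = 8 v$
$\left(A{\left(7 \right)} + E{\left(f \right)}\right)^{2} = \left(\frac{1 + 7}{-1 + 7} + 8 \left(- \frac{1}{44}\right)\right)^{2} = \left(\frac{1}{6} \cdot 8 - \frac{2}{11}\right)^{2} = \left(\frac{4}{3} - \frac{2}{11}\right)^{2} = \left(\frac{38}{33}\right)^{2} = \frac{1444}{1089}$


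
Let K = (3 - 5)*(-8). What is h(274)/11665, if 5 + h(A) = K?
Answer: 11/11665 ≈ 0.00094299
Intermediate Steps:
K = 16 (K = -2*(-8) = 16)
h(A) = 11 (h(A) = -5 + 16 = 11)
h(274)/11665 = 11/11665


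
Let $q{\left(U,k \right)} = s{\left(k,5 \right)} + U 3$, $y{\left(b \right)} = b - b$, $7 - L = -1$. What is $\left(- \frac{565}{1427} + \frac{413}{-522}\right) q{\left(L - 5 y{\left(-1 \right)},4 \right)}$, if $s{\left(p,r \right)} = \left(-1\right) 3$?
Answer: $- \frac{6189967}{248298} \approx -24.93$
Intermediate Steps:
$s{\left(p,r \right)} = -3$
$L = 8$ ($L = 7 - -1 = 7 + 1 = 8$)
$y{\left(b \right)} = 0$
$q{\left(U,k \right)} = -3 + 3 U$ ($q{\left(U,k \right)} = -3 + U 3 = -3 + 3 U$)
$\left(- \frac{565}{1427} + \frac{413}{-522}\right) q{\left(L - 5 y{\left(-1 \right)},4 \right)} = \left(- \frac{565}{1427} + \frac{413}{-522}\right) \left(-3 + 3 \left(8 - 0\right)\right) = \left(\left(-565\right) \frac{1}{1427} + 413 \left(- \frac{1}{522}\right)\right) \left(-3 + 3 \left(8 + 0\right)\right) = \left(- \frac{565}{1427} - \frac{413}{522}\right) \left(-3 + 3 \cdot 8\right) = - \frac{884281 \left(-3 + 24\right)}{744894} = \left(- \frac{884281}{744894}\right) 21 = - \frac{6189967}{248298}$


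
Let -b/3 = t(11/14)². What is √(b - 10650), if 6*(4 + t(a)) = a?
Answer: 5*I*√3018531/84 ≈ 103.42*I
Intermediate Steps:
t(a) = -4 + a/6
b = -105625/2352 (b = -3*(-4 + (11/14)/6)² = -3*(-4 + (11*(1/14))/6)² = -3*(-4 + (⅙)*(11/14))² = -3*(-4 + 11/84)² = -3*(-325/84)² = -3*105625/7056 = -105625/2352 ≈ -44.909)
√(b - 10650) = √(-105625/2352 - 10650) = √(-25154425/2352) = 5*I*√3018531/84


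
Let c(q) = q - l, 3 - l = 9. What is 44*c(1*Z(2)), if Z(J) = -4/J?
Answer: 176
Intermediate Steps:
l = -6 (l = 3 - 1*9 = 3 - 9 = -6)
c(q) = 6 + q (c(q) = q - 1*(-6) = q + 6 = 6 + q)
44*c(1*Z(2)) = 44*(6 + 1*(-4/2)) = 44*(6 + 1*(-4*1/2)) = 44*(6 + 1*(-2)) = 44*(6 - 2) = 44*4 = 176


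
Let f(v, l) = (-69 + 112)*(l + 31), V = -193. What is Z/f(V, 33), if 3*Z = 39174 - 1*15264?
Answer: 3985/1376 ≈ 2.8961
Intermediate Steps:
f(v, l) = 1333 + 43*l (f(v, l) = 43*(31 + l) = 1333 + 43*l)
Z = 7970 (Z = (39174 - 1*15264)/3 = (39174 - 15264)/3 = (⅓)*23910 = 7970)
Z/f(V, 33) = 7970/(1333 + 43*33) = 7970/(1333 + 1419) = 7970/2752 = 7970*(1/2752) = 3985/1376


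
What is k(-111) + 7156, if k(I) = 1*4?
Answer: 7160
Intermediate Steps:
k(I) = 4
k(-111) + 7156 = 4 + 7156 = 7160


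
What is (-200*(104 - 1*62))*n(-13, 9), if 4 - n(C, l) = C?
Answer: -142800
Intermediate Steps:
n(C, l) = 4 - C
(-200*(104 - 1*62))*n(-13, 9) = (-200*(104 - 1*62))*(4 - 1*(-13)) = (-200*(104 - 62))*(4 + 13) = -200*42*17 = -8400*17 = -142800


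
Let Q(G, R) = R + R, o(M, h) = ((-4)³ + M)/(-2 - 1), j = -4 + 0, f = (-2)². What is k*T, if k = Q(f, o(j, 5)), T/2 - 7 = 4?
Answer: 2992/3 ≈ 997.33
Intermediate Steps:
f = 4
j = -4
o(M, h) = 64/3 - M/3 (o(M, h) = (-64 + M)/(-3) = (-64 + M)*(-⅓) = 64/3 - M/3)
T = 22 (T = 14 + 2*4 = 14 + 8 = 22)
Q(G, R) = 2*R
k = 136/3 (k = 2*(64/3 - ⅓*(-4)) = 2*(64/3 + 4/3) = 2*(68/3) = 136/3 ≈ 45.333)
k*T = (136/3)*22 = 2992/3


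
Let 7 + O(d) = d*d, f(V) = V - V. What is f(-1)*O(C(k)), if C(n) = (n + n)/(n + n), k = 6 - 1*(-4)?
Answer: 0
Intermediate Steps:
k = 10 (k = 6 + 4 = 10)
C(n) = 1 (C(n) = (2*n)/((2*n)) = (2*n)*(1/(2*n)) = 1)
f(V) = 0
O(d) = -7 + d² (O(d) = -7 + d*d = -7 + d²)
f(-1)*O(C(k)) = 0*(-7 + 1²) = 0*(-7 + 1) = 0*(-6) = 0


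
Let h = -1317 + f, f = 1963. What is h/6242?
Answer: 323/3121 ≈ 0.10349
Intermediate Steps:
h = 646 (h = -1317 + 1963 = 646)
h/6242 = 646/6242 = 646*(1/6242) = 323/3121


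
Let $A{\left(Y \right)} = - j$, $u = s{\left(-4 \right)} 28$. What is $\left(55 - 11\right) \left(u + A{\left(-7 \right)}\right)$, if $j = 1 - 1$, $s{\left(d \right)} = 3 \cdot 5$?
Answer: $18480$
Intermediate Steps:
$s{\left(d \right)} = 15$
$j = 0$
$u = 420$ ($u = 15 \cdot 28 = 420$)
$A{\left(Y \right)} = 0$ ($A{\left(Y \right)} = \left(-1\right) 0 = 0$)
$\left(55 - 11\right) \left(u + A{\left(-7 \right)}\right) = \left(55 - 11\right) \left(420 + 0\right) = \left(55 - 11\right) 420 = 44 \cdot 420 = 18480$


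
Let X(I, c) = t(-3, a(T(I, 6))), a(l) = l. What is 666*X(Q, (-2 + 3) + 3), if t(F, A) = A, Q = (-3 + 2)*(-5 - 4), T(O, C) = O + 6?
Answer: 9990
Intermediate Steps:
T(O, C) = 6 + O
Q = 9 (Q = -1*(-9) = 9)
X(I, c) = 6 + I
666*X(Q, (-2 + 3) + 3) = 666*(6 + 9) = 666*15 = 9990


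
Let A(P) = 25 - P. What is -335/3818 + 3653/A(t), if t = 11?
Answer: 3485616/13363 ≈ 260.84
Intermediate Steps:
-335/3818 + 3653/A(t) = -335/3818 + 3653/(25 - 1*11) = -335*1/3818 + 3653/(25 - 11) = -335/3818 + 3653/14 = 3485616/13363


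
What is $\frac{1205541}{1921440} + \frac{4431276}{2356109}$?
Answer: $\frac{3784938985803}{1509040692320} \approx 2.5082$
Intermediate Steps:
$\frac{1205541}{1921440} + \frac{4431276}{2356109} = 1205541 \cdot \frac{1}{1921440} + 4431276 \cdot \frac{1}{2356109} = \frac{401847}{640480} + \frac{4431276}{2356109} = \frac{3784938985803}{1509040692320}$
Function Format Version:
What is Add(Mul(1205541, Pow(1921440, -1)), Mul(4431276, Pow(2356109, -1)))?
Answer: Rational(3784938985803, 1509040692320) ≈ 2.5082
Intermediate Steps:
Add(Mul(1205541, Pow(1921440, -1)), Mul(4431276, Pow(2356109, -1))) = Add(Mul(1205541, Rational(1, 1921440)), Mul(4431276, Rational(1, 2356109))) = Add(Rational(401847, 640480), Rational(4431276, 2356109)) = Rational(3784938985803, 1509040692320)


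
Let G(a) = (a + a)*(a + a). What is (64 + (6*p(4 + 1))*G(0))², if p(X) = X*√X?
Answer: 4096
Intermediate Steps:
p(X) = X^(3/2)
G(a) = 4*a² (G(a) = (2*a)*(2*a) = 4*a²)
(64 + (6*p(4 + 1))*G(0))² = (64 + (6*(4 + 1)^(3/2))*(4*0²))² = (64 + (6*5^(3/2))*(4*0))² = (64 + (6*(5*√5))*0)² = (64 + (30*√5)*0)² = (64 + 0)² = 64² = 4096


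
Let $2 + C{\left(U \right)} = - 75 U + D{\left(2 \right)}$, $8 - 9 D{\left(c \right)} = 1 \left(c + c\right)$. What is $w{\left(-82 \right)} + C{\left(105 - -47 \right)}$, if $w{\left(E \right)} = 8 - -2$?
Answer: $- \frac{102524}{9} \approx -11392.0$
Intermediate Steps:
$D{\left(c \right)} = \frac{8}{9} - \frac{2 c}{9}$ ($D{\left(c \right)} = \frac{8}{9} - \frac{1 \left(c + c\right)}{9} = \frac{8}{9} - \frac{1 \cdot 2 c}{9} = \frac{8}{9} - \frac{2 c}{9}$)
$C{\left(U \right)} = - \frac{14}{9} - 75 U$ ($C{\left(U \right)} = -2 - \left(- \frac{4}{9} + 75 U\right) = - \frac{14}{9} - 75 U$)
$w{\left(E \right)} = 10$ ($w{\left(E \right)} = 8 + 2 = 10$)
$w{\left(-82 \right)} + C{\left(105 - -47 \right)} = 10 - \left(\frac{14}{9} + 75 \left(105 - -47\right)\right) = 10 - \left(\frac{14}{9} + 75 \left(105 + 47\right)\right) = 10 - \frac{102614}{9} = - \frac{102524}{9}$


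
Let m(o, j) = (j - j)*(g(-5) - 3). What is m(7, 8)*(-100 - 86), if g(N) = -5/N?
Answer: 0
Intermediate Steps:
m(o, j) = 0 (m(o, j) = (j - j)*(-5/(-5) - 3) = 0*(-5*(-⅕) - 3) = 0*(1 - 3) = 0*(-2) = 0)
m(7, 8)*(-100 - 86) = 0*(-100 - 86) = 0*(-186) = 0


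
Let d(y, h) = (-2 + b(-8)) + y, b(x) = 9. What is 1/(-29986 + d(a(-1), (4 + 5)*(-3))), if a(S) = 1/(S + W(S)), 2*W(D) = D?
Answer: -3/89939 ≈ -3.3356e-5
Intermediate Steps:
W(D) = D/2
a(S) = 2/(3*S) (a(S) = 1/(S + S/2) = 1/(3*S/2) = 2/(3*S))
d(y, h) = 7 + y (d(y, h) = (-2 + 9) + y = 7 + y)
1/(-29986 + d(a(-1), (4 + 5)*(-3))) = 1/(-29986 + (7 + (2/3)/(-1))) = 1/(-29986 + (7 + (2/3)*(-1))) = 1/(-29986 + (7 - 2/3)) = 1/(-29986 + 19/3) = 1/(-89939/3) = -3/89939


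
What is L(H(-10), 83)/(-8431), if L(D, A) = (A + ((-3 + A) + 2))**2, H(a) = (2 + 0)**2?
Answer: -27225/8431 ≈ -3.2292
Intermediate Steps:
H(a) = 4 (H(a) = 2**2 = 4)
L(D, A) = (-1 + 2*A)**2 (L(D, A) = (A + (-1 + A))**2 = (-1 + 2*A)**2)
L(H(-10), 83)/(-8431) = (-1 + 2*83)**2/(-8431) = (-1 + 166)**2*(-1/8431) = 165**2*(-1/8431) = 27225*(-1/8431) = -27225/8431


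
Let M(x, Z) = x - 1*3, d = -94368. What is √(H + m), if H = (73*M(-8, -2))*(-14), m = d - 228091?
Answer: I*√311217 ≈ 557.87*I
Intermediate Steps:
M(x, Z) = -3 + x (M(x, Z) = x - 3 = -3 + x)
m = -322459 (m = -94368 - 228091 = -322459)
H = 11242 (H = (73*(-3 - 8))*(-14) = (73*(-11))*(-14) = -803*(-14) = 11242)
√(H + m) = √(11242 - 322459) = √(-311217) = I*√311217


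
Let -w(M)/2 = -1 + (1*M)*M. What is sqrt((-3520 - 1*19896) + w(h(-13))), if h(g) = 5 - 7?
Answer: 7*I*sqrt(478) ≈ 153.04*I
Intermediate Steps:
h(g) = -2
w(M) = 2 - 2*M**2 (w(M) = -2*(-1 + (1*M)*M) = -2*(-1 + M*M) = -2*(-1 + M**2) = 2 - 2*M**2)
sqrt((-3520 - 1*19896) + w(h(-13))) = sqrt((-3520 - 1*19896) + (2 - 2*(-2)**2)) = sqrt((-3520 - 19896) + (2 - 2*4)) = sqrt(-23416 + (2 - 8)) = sqrt(-23416 - 6) = sqrt(-23422) = 7*I*sqrt(478)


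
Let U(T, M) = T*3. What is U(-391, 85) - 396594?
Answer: -397767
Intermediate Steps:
U(T, M) = 3*T
U(-391, 85) - 396594 = 3*(-391) - 396594 = -1173 - 396594 = -397767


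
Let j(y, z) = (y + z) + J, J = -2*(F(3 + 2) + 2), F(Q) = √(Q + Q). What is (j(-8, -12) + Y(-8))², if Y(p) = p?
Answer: 1064 + 128*√10 ≈ 1468.8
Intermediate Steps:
F(Q) = √2*√Q (F(Q) = √(2*Q) = √2*√Q)
J = -4 - 2*√10 (J = -2*(√2*√(3 + 2) + 2) = -2*(√2*√5 + 2) = -2*(√10 + 2) = -2*(2 + √10) = -4 - 2*√10 ≈ -10.325)
j(y, z) = -4 + y + z - 2*√10 (j(y, z) = (y + z) + (-4 - 2*√10) = -4 + y + z - 2*√10)
(j(-8, -12) + Y(-8))² = ((-4 - 8 - 12 - 2*√10) - 8)² = ((-24 - 2*√10) - 8)² = (-32 - 2*√10)²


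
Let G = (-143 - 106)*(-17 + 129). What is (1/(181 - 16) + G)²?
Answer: 21173977107361/27225 ≈ 7.7774e+8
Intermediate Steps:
G = -27888 (G = -249*112 = -27888)
(1/(181 - 16) + G)² = (1/(181 - 16) - 27888)² = (1/165 - 27888)² = (-4601519/165)² = 21173977107361/27225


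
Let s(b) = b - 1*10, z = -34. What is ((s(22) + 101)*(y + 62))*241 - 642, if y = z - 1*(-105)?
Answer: 3621347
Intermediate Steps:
s(b) = -10 + b (s(b) = b - 10 = -10 + b)
y = 71 (y = -34 - 1*(-105) = -34 + 105 = 71)
((s(22) + 101)*(y + 62))*241 - 642 = (((-10 + 22) + 101)*(71 + 62))*241 - 642 = ((12 + 101)*133)*241 - 642 = (113*133)*241 - 642 = 15029*241 - 642 = 3621989 - 642 = 3621347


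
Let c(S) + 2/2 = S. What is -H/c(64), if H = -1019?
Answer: 1019/63 ≈ 16.175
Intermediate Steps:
c(S) = -1 + S
-H/c(64) = -(-1019)/(-1 + 64) = -(-1019)/63 = -1*(-1019/63) = 1019/63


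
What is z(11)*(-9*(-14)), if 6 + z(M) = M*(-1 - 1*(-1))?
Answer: -756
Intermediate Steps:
z(M) = -6 (z(M) = -6 + M*(-1 - 1*(-1)) = -6 + M*(-1 + 1) = -6 + M*0 = -6 + 0 = -6)
z(11)*(-9*(-14)) = -(-54)*(-14) = -6*126 = -756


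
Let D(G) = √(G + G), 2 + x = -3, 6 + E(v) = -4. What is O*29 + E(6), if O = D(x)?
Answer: -10 + 29*I*√10 ≈ -10.0 + 91.706*I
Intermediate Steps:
E(v) = -10 (E(v) = -6 - 4 = -10)
x = -5 (x = -2 - 3 = -5)
D(G) = √2*√G (D(G) = √(2*G) = √2*√G)
O = I*√10 (O = √2*√(-5) = √2*(I*√5) = I*√10 ≈ 3.1623*I)
O*29 + E(6) = (I*√10)*29 - 10 = 29*I*√10 - 10 = -10 + 29*I*√10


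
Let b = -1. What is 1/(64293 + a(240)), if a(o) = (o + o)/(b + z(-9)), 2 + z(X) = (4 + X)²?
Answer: 11/707463 ≈ 1.5549e-5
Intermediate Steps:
z(X) = -2 + (4 + X)²
a(o) = o/11 (a(o) = (o + o)/(-1 + (-2 + (4 - 9)²)) = (2*o)/(-1 + (-2 + (-5)²)) = (2*o)/(-1 + (-2 + 25)) = (2*o)/(-1 + 23) = (2*o)/22 = (2*o)*(1/22) = o/11)
1/(64293 + a(240)) = 1/(64293 + (1/11)*240) = 1/(64293 + 240/11) = 1/(707463/11) = 11/707463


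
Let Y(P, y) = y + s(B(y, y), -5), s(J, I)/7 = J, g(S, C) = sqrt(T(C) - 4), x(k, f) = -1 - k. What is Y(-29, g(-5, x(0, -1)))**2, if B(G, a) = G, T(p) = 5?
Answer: 64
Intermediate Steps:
g(S, C) = 1 (g(S, C) = sqrt(5 - 4) = sqrt(1) = 1)
s(J, I) = 7*J
Y(P, y) = 8*y (Y(P, y) = y + 7*y = 8*y)
Y(-29, g(-5, x(0, -1)))**2 = (8*1)**2 = 8**2 = 64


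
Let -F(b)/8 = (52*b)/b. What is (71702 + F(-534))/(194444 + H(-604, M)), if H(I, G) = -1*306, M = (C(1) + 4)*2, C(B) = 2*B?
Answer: 35643/97069 ≈ 0.36719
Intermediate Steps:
M = 12 (M = (2*1 + 4)*2 = (2 + 4)*2 = 6*2 = 12)
F(b) = -416 (F(b) = -8*52*b/b = -8*52 = -416)
H(I, G) = -306
(71702 + F(-534))/(194444 + H(-604, M)) = (71702 - 416)/(194444 - 306) = 71286/194138 = 71286*(1/194138) = 35643/97069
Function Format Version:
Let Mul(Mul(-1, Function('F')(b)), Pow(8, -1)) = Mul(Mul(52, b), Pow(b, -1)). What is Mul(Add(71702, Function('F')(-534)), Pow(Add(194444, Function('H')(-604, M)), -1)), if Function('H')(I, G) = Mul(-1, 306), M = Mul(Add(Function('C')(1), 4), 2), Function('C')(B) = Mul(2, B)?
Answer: Rational(35643, 97069) ≈ 0.36719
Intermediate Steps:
M = 12 (M = Mul(Add(Mul(2, 1), 4), 2) = Mul(Add(2, 4), 2) = Mul(6, 2) = 12)
Function('F')(b) = -416 (Function('F')(b) = Mul(-8, Mul(Mul(52, b), Pow(b, -1))) = Mul(-8, 52) = -416)
Function('H')(I, G) = -306
Mul(Add(71702, Function('F')(-534)), Pow(Add(194444, Function('H')(-604, M)), -1)) = Mul(Add(71702, -416), Pow(Add(194444, -306), -1)) = Mul(71286, Pow(194138, -1)) = Mul(71286, Rational(1, 194138)) = Rational(35643, 97069)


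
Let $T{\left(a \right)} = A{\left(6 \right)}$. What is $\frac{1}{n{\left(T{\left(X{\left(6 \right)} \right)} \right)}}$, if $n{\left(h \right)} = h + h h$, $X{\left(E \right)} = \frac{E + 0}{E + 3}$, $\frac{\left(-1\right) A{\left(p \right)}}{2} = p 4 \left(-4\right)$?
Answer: $\frac{1}{37056} \approx 2.6986 \cdot 10^{-5}$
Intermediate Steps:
$A{\left(p \right)} = 32 p$ ($A{\left(p \right)} = - 2 p 4 \left(-4\right) = - 2 \cdot 4 p \left(-4\right) = - 2 \left(- 16 p\right) = 32 p$)
$X{\left(E \right)} = \frac{E}{3 + E}$
$T{\left(a \right)} = 192$ ($T{\left(a \right)} = 32 \cdot 6 = 192$)
$n{\left(h \right)} = h + h^{2}$
$\frac{1}{n{\left(T{\left(X{\left(6 \right)} \right)} \right)}} = \frac{1}{192 \left(1 + 192\right)} = \frac{1}{192 \cdot 193} = \frac{1}{37056}$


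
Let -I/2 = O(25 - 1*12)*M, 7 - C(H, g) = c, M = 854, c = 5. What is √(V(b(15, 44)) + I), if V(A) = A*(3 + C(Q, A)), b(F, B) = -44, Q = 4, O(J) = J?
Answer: 2*I*√5606 ≈ 149.75*I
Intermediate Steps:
C(H, g) = 2 (C(H, g) = 7 - 1*5 = 7 - 5 = 2)
V(A) = 5*A (V(A) = A*(3 + 2) = A*5 = 5*A)
I = -22204 (I = -2*(25 - 1*12)*854 = -2*(25 - 12)*854 = -26*854 = -2*11102 = -22204)
√(V(b(15, 44)) + I) = √(5*(-44) - 22204) = √(-220 - 22204) = √(-22424) = 2*I*√5606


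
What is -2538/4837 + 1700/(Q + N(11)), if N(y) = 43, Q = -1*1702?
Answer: -1776206/1146369 ≈ -1.5494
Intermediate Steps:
Q = -1702
-2538/4837 + 1700/(Q + N(11)) = -2538/4837 + 1700/(-1702 + 43) = -2538*1/4837 + 1700/(-1659) = -2538/4837 + 1700*(-1/1659) = -2538/4837 - 1700/1659 = -1776206/1146369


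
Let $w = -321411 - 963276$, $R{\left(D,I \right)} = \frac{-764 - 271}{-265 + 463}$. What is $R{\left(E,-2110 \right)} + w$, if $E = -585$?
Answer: $- \frac{28263229}{22} \approx -1.2847 \cdot 10^{6}$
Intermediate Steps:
$R{\left(D,I \right)} = - \frac{115}{22}$ ($R{\left(D,I \right)} = - \frac{1035}{198} = \left(-1035\right) \frac{1}{198} = - \frac{115}{22}$)
$w = -1284687$
$R{\left(E,-2110 \right)} + w = - \frac{115}{22} - 1284687 = - \frac{28263229}{22}$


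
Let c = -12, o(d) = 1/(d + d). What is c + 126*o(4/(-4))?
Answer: -75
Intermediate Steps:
o(d) = 1/(2*d)
c + 126*o(4/(-4)) = -12 + 126*(1/(2*((4/(-4))))) = -12 + 126*(1/(2*((4*(-¼))))) = -12 + 126*((½)/(-1)) = -12 + 126*((½)*(-1)) = -12 + 126*(-½) = -12 - 63 = -75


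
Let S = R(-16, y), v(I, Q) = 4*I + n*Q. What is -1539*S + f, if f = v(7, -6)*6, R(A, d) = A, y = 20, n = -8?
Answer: 25080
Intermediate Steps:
v(I, Q) = -8*Q + 4*I (v(I, Q) = 4*I - 8*Q = -8*Q + 4*I)
S = -16
f = 456 (f = (-8*(-6) + 4*7)*6 = (48 + 28)*6 = 76*6 = 456)
-1539*S + f = -1539*(-16) + 456 = 24624 + 456 = 25080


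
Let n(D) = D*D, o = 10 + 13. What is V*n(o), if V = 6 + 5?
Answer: 5819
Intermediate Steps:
V = 11
o = 23
n(D) = D**2
V*n(o) = 11*23**2 = 11*529 = 5819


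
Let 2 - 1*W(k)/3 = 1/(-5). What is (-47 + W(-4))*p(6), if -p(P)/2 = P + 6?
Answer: 4848/5 ≈ 969.60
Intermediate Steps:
W(k) = 33/5 (W(k) = 6 - 3/(-5) = 6 - 3*(-1)/5 = 6 - 3*(-1/5) = 6 + 3/5 = 33/5)
p(P) = -12 - 2*P (p(P) = -2*(P + 6) = -2*(6 + P) = -12 - 2*P)
(-47 + W(-4))*p(6) = (-47 + 33/5)*(-12 - 2*6) = -202*(-12 - 12)/5 = -202/5*(-24) = 4848/5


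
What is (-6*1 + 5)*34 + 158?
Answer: 124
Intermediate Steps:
(-6*1 + 5)*34 + 158 = (-6 + 5)*34 + 158 = -1*34 + 158 = -34 + 158 = 124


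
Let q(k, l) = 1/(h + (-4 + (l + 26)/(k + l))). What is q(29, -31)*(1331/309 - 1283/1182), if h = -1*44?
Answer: -130755/1846481 ≈ -0.070813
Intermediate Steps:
h = -44
q(k, l) = 1/(-48 + (26 + l)/(k + l)) (q(k, l) = 1/(-44 + (-4 + (l + 26)/(k + l))) = 1/(-44 + (-4 + (26 + l)/(k + l))) = 1/(-48 + (26 + l)/(k + l)))
q(29, -31)*(1331/309 - 1283/1182) = ((-1*29 - 1*(-31))/(-26 + 47*(-31) + 48*29))*(1331/309 - 1283/1182) = ((-29 + 31)/(-26 - 1457 + 1392))*(1331*(1/309) - 1283*1/1182) = (2/(-91))*(1331/309 - 1283/1182) = -1/91*2*(130755/40582) = -2/91*130755/40582 = -130755/1846481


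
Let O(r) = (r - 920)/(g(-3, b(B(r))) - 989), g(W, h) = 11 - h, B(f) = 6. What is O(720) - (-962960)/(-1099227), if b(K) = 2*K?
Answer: -24449500/36274491 ≈ -0.67401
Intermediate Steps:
O(r) = 92/99 - r/990 (O(r) = (r - 920)/((11 - 2*6) - 989) = (-920 + r)/((11 - 1*12) - 989) = (-920 + r)/((11 - 12) - 989) = (-920 + r)/(-1 - 989) = (-920 + r)/(-990) = (-920 + r)*(-1/990) = 92/99 - r/990)
O(720) - (-962960)/(-1099227) = (92/99 - 1/990*720) - (-962960)/(-1099227) = (92/99 - 8/11) - (-962960)*(-1)/1099227 = 20/99 - 1*962960/1099227 = 20/99 - 962960/1099227 = -24449500/36274491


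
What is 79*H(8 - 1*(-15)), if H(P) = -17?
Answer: -1343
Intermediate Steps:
79*H(8 - 1*(-15)) = 79*(-17) = -1343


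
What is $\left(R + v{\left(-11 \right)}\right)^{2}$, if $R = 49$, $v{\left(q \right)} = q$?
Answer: $1444$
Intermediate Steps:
$\left(R + v{\left(-11 \right)}\right)^{2} = \left(49 - 11\right)^{2} = 38^{2} = 1444$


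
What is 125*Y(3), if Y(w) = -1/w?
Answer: -125/3 ≈ -41.667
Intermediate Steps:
125*Y(3) = 125*(-1/3) = -125/3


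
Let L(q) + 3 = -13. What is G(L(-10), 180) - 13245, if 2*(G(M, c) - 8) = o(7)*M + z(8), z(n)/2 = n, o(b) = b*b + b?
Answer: -13677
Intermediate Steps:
o(b) = b + b**2 (o(b) = b**2 + b = b + b**2)
z(n) = 2*n
L(q) = -16 (L(q) = -3 - 13 = -16)
G(M, c) = 16 + 28*M (G(M, c) = 8 + ((7*(1 + 7))*M + 2*8)/2 = 8 + ((7*8)*M + 16)/2 = 8 + (56*M + 16)/2 = 8 + (16 + 56*M)/2 = 8 + (8 + 28*M) = 16 + 28*M)
G(L(-10), 180) - 13245 = (16 + 28*(-16)) - 13245 = (16 - 448) - 13245 = -432 - 13245 = -13677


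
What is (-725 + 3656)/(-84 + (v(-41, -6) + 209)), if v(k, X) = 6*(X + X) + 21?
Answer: 2931/74 ≈ 39.608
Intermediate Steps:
v(k, X) = 21 + 12*X (v(k, X) = 6*(2*X) + 21 = 12*X + 21 = 21 + 12*X)
(-725 + 3656)/(-84 + (v(-41, -6) + 209)) = (-725 + 3656)/(-84 + ((21 + 12*(-6)) + 209)) = 2931/(-84 + ((21 - 72) + 209)) = 2931/(-84 + (-51 + 209)) = 2931/(-84 + 158) = 2931/74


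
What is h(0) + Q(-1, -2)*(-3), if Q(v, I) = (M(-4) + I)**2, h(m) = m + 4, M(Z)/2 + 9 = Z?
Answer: -2348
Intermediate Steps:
M(Z) = -18 + 2*Z
h(m) = 4 + m
Q(v, I) = (-26 + I)**2 (Q(v, I) = ((-18 + 2*(-4)) + I)**2 = ((-18 - 8) + I)**2 = (-26 + I)**2)
h(0) + Q(-1, -2)*(-3) = (4 + 0) + (-26 - 2)**2*(-3) = 4 + (-28)**2*(-3) = 4 + 784*(-3) = 4 - 2352 = -2348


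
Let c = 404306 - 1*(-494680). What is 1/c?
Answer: 1/898986 ≈ 1.1124e-6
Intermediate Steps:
c = 898986 (c = 404306 + 494680 = 898986)
1/c = 1/898986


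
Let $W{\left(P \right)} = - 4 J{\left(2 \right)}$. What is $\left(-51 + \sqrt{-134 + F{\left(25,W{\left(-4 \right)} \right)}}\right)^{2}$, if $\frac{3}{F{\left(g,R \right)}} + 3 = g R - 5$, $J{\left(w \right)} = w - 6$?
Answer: $\frac{967067}{392} - \frac{255 i \sqrt{4202}}{14} \approx 2467.0 - 1180.7 i$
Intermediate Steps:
$J{\left(w \right)} = -6 + w$ ($J{\left(w \right)} = w - 6 = -6 + w$)
$W{\left(P \right)} = 16$ ($W{\left(P \right)} = - 4 \left(-6 + 2\right) = \left(-4\right) \left(-4\right) = 16$)
$F{\left(g,R \right)} = \frac{3}{-8 + R g}$ ($F{\left(g,R \right)} = \frac{3}{-3 + \left(g R - 5\right)} = \frac{3}{-3 + \left(R g - 5\right)} = \frac{3}{-3 + \left(-5 + R g\right)} = \frac{3}{-8 + R g}$)
$\left(-51 + \sqrt{-134 + F{\left(25,W{\left(-4 \right)} \right)}}\right)^{2} = \left(-51 + \sqrt{-134 + \frac{3}{-8 + 16 \cdot 25}}\right)^{2} = \left(-51 + \sqrt{-134 + \frac{3}{-8 + 400}}\right)^{2} = \left(-51 + \sqrt{-134 + \frac{3}{392}}\right)^{2} = \left(-51 + \sqrt{- \frac{52525}{392}}\right)^{2} = \left(-51 + \frac{5 i \sqrt{4202}}{28}\right)^{2}$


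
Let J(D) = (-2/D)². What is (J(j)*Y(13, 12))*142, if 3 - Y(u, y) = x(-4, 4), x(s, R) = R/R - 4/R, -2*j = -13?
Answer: 6816/169 ≈ 40.331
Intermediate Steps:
j = 13/2 (j = -½*(-13) = 13/2 ≈ 6.5000)
x(s, R) = 1 - 4/R
Y(u, y) = 3 (Y(u, y) = 3 - (-4 + 4)/4 = 3 - 0/4 = 3 - 1*0 = 3 + 0 = 3)
J(D) = 4/D²
(J(j)*Y(13, 12))*142 = ((4/(13/2)²)*3)*142 = ((4*(4/169))*3)*142 = ((16/169)*3)*142 = (48/169)*142 = 6816/169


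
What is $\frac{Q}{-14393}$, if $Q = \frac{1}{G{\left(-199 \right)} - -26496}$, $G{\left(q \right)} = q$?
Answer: $- \frac{1}{378492721} \approx -2.6421 \cdot 10^{-9}$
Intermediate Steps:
$Q = \frac{1}{26297}$ ($Q = \frac{1}{-199 - -26496} = \frac{1}{-199 + 26496} = \frac{1}{26297} \approx 3.8027 \cdot 10^{-5}$)
$\frac{Q}{-14393} = \frac{1}{26297 \left(-14393\right)} = \frac{1}{26297} \left(- \frac{1}{14393}\right) = - \frac{1}{378492721}$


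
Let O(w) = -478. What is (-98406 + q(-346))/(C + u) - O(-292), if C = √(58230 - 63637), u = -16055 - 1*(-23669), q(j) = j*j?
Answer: 27875930974/57978403 - 21310*I*√5407/57978403 ≈ 480.8 - 0.027027*I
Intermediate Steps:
q(j) = j²
u = 7614 (u = -16055 + 23669 = 7614)
C = I*√5407 (C = √(-5407) = I*√5407 ≈ 73.532*I)
(-98406 + q(-346))/(C + u) - O(-292) = (-98406 + (-346)²)/(I*√5407 + 7614) - 1*(-478) = (-98406 + 119716)/(7614 + I*√5407) + 478 = 21310/(7614 + I*√5407) + 478 = 478 + 21310/(7614 + I*√5407)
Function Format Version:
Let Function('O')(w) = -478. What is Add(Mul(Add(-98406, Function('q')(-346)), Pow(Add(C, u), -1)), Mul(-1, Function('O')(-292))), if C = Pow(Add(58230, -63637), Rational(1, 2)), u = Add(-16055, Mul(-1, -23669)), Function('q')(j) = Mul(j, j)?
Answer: Add(Rational(27875930974, 57978403), Mul(Rational(-21310, 57978403), I, Pow(5407, Rational(1, 2)))) ≈ Add(480.80, Mul(-0.027027, I))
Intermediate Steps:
Function('q')(j) = Pow(j, 2)
u = 7614 (u = Add(-16055, 23669) = 7614)
C = Mul(I, Pow(5407, Rational(1, 2))) (C = Pow(-5407, Rational(1, 2)) = Mul(I, Pow(5407, Rational(1, 2))) ≈ Mul(73.532, I))
Add(Mul(Add(-98406, Function('q')(-346)), Pow(Add(C, u), -1)), Mul(-1, Function('O')(-292))) = Add(Mul(Add(-98406, Pow(-346, 2)), Pow(Add(Mul(I, Pow(5407, Rational(1, 2))), 7614), -1)), Mul(-1, -478)) = Add(Mul(Add(-98406, 119716), Pow(Add(7614, Mul(I, Pow(5407, Rational(1, 2)))), -1)), 478) = Add(Mul(21310, Pow(Add(7614, Mul(I, Pow(5407, Rational(1, 2)))), -1)), 478) = Add(478, Mul(21310, Pow(Add(7614, Mul(I, Pow(5407, Rational(1, 2)))), -1)))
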